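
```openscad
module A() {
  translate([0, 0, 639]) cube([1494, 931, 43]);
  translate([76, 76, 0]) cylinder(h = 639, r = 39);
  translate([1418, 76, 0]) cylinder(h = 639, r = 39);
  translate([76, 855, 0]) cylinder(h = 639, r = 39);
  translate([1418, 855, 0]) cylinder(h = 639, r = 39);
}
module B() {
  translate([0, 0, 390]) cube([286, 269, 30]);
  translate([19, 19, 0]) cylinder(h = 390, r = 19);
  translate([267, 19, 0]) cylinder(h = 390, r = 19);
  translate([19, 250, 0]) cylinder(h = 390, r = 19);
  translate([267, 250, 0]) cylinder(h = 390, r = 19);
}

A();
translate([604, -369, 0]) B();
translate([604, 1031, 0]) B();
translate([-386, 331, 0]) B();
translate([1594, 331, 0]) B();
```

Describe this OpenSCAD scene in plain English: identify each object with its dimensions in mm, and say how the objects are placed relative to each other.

A is a rectangular dining table. The top is 1494×931×43 mm with its upper surface at z = 682 mm. It stands on four round legs of 78 mm diameter, each leg's bounding box inset 37 mm from the nearest pair of top edges, running from the floor to the underside of the top.

B is a simple wooden stool: a rectangular seat 286 mm (x) by 269 mm (y), 30 mm thick, top face at z = 420 mm, on four round legs, each 38 mm in diameter. The legs rest on z = 0, each leg's axis is inset half a diameter from the nearest pair of seat edges (so the leg's bounding box is flush with the corner).

Four stools sit around the table at the −y, +y, −x, +x sides.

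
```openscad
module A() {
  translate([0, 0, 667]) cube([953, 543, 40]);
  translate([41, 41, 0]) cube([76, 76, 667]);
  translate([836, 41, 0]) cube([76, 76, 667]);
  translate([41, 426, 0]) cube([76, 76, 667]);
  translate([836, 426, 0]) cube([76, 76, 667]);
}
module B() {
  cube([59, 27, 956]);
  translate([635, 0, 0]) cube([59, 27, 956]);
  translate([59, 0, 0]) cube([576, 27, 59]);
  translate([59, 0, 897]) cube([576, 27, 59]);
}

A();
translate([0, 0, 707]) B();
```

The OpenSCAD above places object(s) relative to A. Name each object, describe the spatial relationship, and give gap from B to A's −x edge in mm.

A is a table. B is a picture frame. The picture frame is on top of the table. The gap from the picture frame to the table's −x edge is 0 mm.

The picture frame's min-x is at 0; the table's min-x is 0; gap = 0 mm.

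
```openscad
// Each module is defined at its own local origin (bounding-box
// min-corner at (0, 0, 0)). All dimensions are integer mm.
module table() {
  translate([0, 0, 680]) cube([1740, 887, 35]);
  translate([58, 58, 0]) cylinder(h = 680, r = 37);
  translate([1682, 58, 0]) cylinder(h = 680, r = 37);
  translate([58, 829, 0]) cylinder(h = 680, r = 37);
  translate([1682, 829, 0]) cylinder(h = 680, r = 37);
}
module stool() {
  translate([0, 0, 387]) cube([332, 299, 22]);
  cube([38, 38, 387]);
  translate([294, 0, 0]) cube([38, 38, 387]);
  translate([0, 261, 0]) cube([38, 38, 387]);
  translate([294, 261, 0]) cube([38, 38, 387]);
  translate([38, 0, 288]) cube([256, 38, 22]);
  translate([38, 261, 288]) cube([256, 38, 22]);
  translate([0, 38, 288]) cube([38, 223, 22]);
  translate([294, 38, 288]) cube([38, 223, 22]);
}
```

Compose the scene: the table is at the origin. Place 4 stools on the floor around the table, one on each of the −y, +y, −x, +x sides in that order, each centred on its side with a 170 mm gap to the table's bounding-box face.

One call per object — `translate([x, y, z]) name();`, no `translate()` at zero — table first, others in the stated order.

table();
translate([704, -469, 0]) stool();
translate([704, 1057, 0]) stool();
translate([-502, 294, 0]) stool();
translate([1910, 294, 0]) stool();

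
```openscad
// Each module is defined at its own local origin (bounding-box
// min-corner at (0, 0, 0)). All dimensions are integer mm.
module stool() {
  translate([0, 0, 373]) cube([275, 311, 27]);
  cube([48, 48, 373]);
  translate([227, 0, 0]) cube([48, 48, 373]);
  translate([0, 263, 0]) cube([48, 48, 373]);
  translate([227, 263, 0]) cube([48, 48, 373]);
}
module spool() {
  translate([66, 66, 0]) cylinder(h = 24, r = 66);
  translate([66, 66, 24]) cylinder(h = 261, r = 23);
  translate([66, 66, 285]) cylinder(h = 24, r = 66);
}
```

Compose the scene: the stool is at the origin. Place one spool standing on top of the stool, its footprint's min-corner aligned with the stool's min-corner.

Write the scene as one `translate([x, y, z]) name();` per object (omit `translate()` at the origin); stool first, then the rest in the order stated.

stool();
translate([0, 0, 400]) spool();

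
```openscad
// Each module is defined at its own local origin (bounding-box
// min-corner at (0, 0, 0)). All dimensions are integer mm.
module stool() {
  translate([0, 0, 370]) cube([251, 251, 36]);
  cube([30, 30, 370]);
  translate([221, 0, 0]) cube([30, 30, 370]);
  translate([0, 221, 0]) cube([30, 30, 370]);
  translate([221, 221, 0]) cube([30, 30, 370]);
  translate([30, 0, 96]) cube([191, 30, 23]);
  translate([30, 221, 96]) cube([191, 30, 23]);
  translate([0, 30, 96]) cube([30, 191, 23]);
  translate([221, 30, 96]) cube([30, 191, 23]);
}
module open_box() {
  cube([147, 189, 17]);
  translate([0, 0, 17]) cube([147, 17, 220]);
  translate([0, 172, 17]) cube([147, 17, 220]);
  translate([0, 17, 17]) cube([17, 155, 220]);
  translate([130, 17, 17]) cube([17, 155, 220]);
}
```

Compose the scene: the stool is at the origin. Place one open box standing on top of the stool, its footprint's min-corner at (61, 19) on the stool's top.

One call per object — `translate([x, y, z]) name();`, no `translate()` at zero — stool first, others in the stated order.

stool();
translate([61, 19, 406]) open_box();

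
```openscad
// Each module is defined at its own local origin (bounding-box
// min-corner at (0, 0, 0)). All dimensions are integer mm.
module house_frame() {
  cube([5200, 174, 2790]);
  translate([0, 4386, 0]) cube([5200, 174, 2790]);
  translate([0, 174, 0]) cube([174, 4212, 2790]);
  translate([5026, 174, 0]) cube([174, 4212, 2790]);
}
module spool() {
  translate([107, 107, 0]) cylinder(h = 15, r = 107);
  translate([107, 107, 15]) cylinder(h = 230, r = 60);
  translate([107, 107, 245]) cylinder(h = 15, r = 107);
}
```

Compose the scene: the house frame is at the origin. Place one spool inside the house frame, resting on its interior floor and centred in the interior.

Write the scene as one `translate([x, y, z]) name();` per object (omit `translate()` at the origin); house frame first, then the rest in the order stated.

house_frame();
translate([2493, 2173, 0]) spool();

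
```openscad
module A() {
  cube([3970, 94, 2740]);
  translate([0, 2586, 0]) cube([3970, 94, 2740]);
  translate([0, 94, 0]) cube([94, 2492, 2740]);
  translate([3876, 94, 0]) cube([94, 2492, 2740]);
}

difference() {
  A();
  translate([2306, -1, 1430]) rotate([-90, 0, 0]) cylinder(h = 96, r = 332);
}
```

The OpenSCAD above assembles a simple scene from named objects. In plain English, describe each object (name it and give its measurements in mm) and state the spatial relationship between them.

A is a box-shaped house frame (walls only): outside footprint 3970×2680 mm, wall height 2740 mm, wall thickness 94 mm. The two y-facing walls run the full x-width; the two x-facing walls fit between the inner faces of the y-facing walls.

The house frame has a circular hole of radius 332 mm through its front wall, centred at (x = 2306, z = 1430).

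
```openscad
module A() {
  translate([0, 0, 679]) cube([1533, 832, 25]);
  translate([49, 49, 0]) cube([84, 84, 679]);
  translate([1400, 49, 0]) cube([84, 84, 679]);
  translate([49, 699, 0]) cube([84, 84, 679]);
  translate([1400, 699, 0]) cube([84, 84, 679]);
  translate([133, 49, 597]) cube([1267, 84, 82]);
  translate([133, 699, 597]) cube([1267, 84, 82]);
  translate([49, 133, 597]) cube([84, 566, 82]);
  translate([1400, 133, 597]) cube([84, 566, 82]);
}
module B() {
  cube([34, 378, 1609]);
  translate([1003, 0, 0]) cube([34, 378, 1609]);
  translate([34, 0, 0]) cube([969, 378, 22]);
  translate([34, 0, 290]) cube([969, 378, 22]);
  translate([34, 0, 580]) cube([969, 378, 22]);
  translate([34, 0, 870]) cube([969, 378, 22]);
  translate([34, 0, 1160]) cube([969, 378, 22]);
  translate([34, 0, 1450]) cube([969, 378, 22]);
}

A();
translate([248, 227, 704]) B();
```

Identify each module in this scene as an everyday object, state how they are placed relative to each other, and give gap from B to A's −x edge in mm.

A is a table. B is a bookshelf. The bookshelf is on top of the table, centred. The gap from the bookshelf to the table's −x edge is 248 mm.

The bookshelf's min-x is at 248; the table's min-x is 0; gap = 248 mm.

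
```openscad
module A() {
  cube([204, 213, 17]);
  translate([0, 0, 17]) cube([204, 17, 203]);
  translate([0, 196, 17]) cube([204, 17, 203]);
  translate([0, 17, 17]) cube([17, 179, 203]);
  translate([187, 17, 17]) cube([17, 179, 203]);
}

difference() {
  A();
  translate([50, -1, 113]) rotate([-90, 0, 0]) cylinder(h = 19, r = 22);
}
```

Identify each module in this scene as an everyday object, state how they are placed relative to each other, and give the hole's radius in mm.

A is an open box. The open box has a circular hole through its front wall. The hole's radius is 22 mm.

The subtracted cylinder has r = 22 mm.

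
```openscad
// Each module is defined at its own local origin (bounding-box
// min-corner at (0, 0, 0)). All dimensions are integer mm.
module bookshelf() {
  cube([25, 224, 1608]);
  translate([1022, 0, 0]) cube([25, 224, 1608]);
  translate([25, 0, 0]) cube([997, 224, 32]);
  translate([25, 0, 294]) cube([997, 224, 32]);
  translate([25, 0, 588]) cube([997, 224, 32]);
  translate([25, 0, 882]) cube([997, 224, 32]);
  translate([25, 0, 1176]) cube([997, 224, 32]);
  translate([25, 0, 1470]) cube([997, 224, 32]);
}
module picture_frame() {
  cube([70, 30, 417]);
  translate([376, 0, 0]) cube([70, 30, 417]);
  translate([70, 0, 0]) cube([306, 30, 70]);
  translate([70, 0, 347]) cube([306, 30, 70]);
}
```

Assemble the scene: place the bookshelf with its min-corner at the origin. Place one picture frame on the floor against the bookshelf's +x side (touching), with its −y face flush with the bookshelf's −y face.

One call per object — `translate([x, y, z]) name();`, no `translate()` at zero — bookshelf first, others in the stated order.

bookshelf();
translate([1047, 0, 0]) picture_frame();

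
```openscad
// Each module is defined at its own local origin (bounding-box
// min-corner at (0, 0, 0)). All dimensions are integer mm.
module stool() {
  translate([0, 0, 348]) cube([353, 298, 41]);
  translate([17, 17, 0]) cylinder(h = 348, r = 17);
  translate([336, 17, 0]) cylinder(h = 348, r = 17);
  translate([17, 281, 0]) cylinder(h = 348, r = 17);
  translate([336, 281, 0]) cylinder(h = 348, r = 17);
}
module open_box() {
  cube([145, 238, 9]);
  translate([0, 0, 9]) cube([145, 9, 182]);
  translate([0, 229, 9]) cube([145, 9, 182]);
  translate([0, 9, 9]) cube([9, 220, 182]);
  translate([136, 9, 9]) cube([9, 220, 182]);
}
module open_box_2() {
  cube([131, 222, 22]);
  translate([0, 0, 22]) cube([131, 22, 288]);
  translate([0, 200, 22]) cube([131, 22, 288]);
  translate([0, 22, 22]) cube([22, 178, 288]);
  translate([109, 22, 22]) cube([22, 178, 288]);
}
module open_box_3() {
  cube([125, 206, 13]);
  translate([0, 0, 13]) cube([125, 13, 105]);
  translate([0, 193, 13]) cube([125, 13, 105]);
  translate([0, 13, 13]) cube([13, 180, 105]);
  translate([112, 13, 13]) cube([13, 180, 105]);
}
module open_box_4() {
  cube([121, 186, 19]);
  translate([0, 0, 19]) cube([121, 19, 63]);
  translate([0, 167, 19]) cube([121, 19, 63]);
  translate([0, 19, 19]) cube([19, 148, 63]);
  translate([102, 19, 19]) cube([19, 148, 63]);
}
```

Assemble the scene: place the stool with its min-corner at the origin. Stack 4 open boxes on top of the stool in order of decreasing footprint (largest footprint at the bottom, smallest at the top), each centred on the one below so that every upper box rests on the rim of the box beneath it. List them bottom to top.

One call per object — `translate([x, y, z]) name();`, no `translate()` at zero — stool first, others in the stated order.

stool();
translate([104, 30, 389]) open_box();
translate([111, 38, 580]) open_box_2();
translate([114, 46, 890]) open_box_3();
translate([116, 56, 1008]) open_box_4();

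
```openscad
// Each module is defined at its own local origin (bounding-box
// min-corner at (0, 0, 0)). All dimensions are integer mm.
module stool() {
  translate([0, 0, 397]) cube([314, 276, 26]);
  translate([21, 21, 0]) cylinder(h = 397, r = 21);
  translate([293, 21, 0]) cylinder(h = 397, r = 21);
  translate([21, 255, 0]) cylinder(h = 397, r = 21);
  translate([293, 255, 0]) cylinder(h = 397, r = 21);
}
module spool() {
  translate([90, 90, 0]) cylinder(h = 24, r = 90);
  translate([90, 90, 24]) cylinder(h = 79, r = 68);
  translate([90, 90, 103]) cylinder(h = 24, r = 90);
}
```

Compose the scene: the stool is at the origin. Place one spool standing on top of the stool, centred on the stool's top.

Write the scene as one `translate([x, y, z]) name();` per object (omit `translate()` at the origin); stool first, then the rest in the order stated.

stool();
translate([67, 48, 423]) spool();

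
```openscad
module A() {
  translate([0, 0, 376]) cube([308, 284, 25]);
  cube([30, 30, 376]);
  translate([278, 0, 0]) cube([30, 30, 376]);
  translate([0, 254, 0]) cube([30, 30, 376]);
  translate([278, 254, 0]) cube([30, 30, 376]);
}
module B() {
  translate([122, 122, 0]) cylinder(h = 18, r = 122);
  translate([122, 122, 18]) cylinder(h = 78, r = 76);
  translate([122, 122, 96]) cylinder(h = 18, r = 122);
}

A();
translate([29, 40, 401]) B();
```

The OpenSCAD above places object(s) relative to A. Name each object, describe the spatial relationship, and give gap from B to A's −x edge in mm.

A is a stool. B is a spool. The spool is on top of the stool. The gap from the spool to the stool's −x edge is 29 mm.

The spool's min-x is at 29; the stool's min-x is 0; gap = 29 mm.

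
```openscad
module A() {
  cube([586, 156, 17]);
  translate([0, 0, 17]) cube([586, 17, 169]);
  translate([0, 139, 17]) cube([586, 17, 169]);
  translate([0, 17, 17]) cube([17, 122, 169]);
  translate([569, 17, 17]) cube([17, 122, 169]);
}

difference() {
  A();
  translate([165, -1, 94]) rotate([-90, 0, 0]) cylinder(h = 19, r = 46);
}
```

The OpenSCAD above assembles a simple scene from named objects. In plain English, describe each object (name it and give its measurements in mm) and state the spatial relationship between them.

A is an open-topped rectangular box: outside dimensions 586×156×186 mm, with a uniform wall and base thickness of 17 mm. The base is a full 586×156 slab on the floor; four walls sit on top of the base. The front and back walls (the −y and +y sides) span the full width; the two side walls fit between them.

The open box has a circular hole of radius 46 mm through its front wall, centred at (x = 165, z = 94).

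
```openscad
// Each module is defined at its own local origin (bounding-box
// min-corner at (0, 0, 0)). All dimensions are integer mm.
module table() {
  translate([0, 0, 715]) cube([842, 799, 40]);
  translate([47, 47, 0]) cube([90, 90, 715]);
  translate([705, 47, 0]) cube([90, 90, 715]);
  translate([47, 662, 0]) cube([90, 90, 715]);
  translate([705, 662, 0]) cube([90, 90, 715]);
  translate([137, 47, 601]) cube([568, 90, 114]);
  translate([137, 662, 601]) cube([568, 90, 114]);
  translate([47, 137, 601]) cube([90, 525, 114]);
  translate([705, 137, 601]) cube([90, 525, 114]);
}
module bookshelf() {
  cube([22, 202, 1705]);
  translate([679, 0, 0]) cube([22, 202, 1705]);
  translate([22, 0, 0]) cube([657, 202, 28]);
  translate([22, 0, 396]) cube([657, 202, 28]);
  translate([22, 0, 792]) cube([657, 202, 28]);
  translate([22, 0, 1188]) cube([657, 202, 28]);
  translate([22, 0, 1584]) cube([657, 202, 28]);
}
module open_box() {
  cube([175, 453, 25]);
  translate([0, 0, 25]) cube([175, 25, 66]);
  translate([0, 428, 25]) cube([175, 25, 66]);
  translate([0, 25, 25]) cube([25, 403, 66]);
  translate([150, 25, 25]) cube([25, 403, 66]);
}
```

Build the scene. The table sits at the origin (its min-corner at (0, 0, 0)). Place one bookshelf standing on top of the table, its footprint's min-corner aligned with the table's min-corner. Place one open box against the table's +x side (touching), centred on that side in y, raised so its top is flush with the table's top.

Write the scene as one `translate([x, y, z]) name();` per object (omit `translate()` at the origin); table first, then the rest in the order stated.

table();
translate([0, 0, 755]) bookshelf();
translate([842, 173, 664]) open_box();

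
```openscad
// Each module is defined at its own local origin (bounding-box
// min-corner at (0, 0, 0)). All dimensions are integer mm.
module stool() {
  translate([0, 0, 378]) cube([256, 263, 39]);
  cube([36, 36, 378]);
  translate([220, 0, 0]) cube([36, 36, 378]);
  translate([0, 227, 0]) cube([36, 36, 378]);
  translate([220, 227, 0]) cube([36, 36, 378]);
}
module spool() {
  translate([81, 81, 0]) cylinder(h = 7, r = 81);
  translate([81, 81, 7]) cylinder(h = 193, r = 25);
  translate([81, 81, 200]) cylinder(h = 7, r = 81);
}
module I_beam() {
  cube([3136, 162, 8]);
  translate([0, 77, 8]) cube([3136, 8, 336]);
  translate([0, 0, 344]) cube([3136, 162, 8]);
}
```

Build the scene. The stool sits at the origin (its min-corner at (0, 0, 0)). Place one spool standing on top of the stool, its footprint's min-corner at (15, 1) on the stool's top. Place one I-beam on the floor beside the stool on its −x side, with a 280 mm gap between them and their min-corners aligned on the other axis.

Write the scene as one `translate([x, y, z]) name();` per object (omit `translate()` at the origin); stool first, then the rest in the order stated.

stool();
translate([15, 1, 417]) spool();
translate([-3416, 0, 0]) I_beam();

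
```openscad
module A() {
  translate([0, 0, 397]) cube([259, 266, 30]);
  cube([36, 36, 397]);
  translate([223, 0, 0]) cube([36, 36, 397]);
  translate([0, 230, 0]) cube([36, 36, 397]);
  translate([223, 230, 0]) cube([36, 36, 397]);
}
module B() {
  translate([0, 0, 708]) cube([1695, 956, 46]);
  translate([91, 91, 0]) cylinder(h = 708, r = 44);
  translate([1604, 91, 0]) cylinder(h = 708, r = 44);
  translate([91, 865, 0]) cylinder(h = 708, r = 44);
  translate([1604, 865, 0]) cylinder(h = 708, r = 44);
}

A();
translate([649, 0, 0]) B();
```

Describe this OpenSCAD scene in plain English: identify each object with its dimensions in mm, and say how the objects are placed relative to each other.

A is a four-legged stool. The seat is 259×266 mm, 30 mm thick, top at z = 427 mm. It stands on four square legs, each 36×36 mm in cross-section, from z = 0 to the seat underside, each flush with a corner of the seat.

B is a table: top 1695 mm (x) × 956 mm (y), 46 mm thick, upper face at z = 754 mm, on four round legs of 88 mm diameter, each leg's bounding box inset 47 mm from the nearest pair of top edges, running from z = 0 to the bottom of the top.

The table is on the floor beside the stool on its +x side.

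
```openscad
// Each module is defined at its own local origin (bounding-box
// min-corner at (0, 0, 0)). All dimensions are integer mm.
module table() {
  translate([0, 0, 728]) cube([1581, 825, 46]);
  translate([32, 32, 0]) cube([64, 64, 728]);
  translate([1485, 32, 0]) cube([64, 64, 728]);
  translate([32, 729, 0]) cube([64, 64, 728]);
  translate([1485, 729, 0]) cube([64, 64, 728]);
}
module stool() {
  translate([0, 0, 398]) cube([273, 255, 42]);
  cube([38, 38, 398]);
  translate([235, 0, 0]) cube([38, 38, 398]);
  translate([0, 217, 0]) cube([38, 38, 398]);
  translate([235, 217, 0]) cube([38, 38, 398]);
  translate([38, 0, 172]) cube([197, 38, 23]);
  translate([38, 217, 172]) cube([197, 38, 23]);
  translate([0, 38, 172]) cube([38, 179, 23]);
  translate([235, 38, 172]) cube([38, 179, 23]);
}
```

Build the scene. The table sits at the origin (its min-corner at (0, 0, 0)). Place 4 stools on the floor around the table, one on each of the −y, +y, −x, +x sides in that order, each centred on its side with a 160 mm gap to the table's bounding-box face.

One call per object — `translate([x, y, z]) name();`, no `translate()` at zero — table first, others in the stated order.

table();
translate([654, -415, 0]) stool();
translate([654, 985, 0]) stool();
translate([-433, 285, 0]) stool();
translate([1741, 285, 0]) stool();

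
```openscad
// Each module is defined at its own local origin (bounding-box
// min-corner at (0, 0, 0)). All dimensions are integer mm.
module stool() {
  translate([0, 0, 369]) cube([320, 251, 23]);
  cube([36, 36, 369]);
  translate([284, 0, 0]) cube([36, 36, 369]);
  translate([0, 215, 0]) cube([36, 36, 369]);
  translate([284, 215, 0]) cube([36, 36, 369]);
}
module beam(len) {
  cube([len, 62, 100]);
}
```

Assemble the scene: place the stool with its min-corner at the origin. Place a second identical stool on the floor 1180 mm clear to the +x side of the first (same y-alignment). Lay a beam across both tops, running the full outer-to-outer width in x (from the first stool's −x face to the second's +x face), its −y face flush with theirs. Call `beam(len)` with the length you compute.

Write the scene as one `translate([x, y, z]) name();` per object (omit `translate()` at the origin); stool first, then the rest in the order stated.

stool();
translate([1500, 0, 0]) stool();
translate([0, 0, 392]) beam(1820);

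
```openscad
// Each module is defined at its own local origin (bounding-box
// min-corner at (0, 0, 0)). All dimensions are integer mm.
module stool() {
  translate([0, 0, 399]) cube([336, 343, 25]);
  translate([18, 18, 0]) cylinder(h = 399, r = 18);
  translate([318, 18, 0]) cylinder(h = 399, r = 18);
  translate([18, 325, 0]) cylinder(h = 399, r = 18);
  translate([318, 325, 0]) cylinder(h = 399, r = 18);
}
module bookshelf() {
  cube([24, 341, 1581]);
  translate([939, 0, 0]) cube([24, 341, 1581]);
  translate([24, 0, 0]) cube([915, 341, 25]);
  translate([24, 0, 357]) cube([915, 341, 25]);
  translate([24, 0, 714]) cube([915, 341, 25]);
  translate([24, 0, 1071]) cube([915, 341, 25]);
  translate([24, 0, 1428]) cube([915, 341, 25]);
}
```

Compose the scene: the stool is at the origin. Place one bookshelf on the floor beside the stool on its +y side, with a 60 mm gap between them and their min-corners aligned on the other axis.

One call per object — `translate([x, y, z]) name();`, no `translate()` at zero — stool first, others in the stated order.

stool();
translate([0, 403, 0]) bookshelf();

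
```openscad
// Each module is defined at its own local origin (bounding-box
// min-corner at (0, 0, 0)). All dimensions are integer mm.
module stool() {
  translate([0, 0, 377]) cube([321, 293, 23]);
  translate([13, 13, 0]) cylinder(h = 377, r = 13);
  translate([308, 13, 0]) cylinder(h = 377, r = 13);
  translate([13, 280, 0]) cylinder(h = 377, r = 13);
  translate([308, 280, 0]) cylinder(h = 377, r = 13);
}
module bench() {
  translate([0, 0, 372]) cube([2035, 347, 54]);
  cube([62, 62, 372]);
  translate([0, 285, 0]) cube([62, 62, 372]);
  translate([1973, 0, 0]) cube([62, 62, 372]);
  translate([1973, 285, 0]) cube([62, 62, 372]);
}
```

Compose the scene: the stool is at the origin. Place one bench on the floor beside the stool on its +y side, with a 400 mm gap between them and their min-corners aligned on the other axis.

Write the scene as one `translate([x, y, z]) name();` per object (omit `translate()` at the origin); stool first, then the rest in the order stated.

stool();
translate([0, 693, 0]) bench();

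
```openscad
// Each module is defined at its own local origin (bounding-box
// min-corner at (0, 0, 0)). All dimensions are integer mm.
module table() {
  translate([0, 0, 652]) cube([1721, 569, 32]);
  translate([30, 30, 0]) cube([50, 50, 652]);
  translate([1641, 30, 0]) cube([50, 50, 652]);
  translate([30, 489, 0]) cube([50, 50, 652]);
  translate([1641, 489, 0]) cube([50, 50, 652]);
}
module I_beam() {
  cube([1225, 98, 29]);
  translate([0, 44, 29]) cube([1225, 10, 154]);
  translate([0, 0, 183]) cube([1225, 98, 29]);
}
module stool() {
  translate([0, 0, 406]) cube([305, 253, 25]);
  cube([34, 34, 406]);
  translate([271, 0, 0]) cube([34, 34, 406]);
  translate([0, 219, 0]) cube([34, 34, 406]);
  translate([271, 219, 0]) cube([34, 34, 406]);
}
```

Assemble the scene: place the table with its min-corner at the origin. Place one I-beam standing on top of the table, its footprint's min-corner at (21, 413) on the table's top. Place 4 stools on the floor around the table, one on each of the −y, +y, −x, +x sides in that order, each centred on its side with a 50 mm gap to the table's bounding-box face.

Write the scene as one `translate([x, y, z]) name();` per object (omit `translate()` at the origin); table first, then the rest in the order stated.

table();
translate([21, 413, 684]) I_beam();
translate([708, -303, 0]) stool();
translate([708, 619, 0]) stool();
translate([-355, 158, 0]) stool();
translate([1771, 158, 0]) stool();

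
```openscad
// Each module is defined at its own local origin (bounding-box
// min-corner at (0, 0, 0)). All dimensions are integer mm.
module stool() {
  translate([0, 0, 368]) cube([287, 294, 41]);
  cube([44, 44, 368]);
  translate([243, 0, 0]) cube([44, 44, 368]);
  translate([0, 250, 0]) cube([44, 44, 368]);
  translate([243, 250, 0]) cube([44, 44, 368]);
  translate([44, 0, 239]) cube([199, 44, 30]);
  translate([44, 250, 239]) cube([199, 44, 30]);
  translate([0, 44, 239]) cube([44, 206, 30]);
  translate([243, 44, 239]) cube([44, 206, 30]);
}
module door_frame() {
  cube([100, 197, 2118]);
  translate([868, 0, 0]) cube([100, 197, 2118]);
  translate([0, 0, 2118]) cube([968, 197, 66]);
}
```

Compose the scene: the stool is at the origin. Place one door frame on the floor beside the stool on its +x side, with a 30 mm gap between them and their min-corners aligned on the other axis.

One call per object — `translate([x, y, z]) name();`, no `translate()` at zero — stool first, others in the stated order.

stool();
translate([317, 0, 0]) door_frame();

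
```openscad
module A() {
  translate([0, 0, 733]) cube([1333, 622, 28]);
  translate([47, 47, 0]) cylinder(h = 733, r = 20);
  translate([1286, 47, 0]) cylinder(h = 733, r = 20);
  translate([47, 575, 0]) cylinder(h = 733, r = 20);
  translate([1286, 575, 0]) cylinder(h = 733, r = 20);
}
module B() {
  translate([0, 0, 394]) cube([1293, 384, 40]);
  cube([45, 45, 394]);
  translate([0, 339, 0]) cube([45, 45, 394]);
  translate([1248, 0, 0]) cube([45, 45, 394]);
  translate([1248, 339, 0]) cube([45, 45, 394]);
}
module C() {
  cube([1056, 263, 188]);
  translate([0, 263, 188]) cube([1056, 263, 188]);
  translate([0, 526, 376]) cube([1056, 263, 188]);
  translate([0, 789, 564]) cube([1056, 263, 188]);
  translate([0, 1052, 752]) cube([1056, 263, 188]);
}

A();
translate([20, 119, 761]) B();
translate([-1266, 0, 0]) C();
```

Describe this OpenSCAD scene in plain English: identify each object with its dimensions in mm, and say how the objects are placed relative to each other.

A is a rectangular dining table. The top is 1333×622×28 mm with its upper surface at z = 761 mm. It stands on four round legs of 40 mm diameter, each leg's bounding box inset 27 mm from the nearest pair of top edges, running from the floor to the underside of the top.

B is a long wooden bench with a 1293 mm (x) × 384 mm (y) seat, 40 mm thick, its top surface 434 mm above the floor. Four 45 mm square legs at the seat corners, flush with the edges, run from z = 0 to the seat underside.

C is a straight staircase of 5 solid steps. Each step is 1056 mm wide (x), 263 mm deep (y, the going) and 188 mm tall (the rise). The first step rests on the floor; each subsequent step sits one going further in +y and one rise higher in +z, directly behind and above the previous step with no overlap.

The bench is on top of the table, centred. The staircase is on the floor beside the table on its −x side.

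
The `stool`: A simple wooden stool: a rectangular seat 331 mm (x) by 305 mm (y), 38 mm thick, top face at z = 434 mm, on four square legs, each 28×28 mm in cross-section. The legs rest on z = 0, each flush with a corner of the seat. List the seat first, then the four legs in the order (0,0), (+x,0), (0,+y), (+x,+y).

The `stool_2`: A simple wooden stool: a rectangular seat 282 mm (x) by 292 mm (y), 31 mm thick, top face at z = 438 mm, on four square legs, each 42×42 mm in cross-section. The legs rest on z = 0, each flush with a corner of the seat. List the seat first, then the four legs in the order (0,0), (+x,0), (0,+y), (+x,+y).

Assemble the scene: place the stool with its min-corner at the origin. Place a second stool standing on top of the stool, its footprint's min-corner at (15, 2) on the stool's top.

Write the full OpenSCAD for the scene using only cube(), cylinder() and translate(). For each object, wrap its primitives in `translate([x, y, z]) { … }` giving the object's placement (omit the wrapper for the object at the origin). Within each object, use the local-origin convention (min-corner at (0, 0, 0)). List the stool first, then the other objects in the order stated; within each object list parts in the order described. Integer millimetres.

translate([0, 0, 396]) cube([331, 305, 38]);
cube([28, 28, 396]);
translate([303, 0, 0]) cube([28, 28, 396]);
translate([0, 277, 0]) cube([28, 28, 396]);
translate([303, 277, 0]) cube([28, 28, 396]);
translate([15, 2, 434]) {
  translate([0, 0, 407]) cube([282, 292, 31]);
  cube([42, 42, 407]);
  translate([240, 0, 0]) cube([42, 42, 407]);
  translate([0, 250, 0]) cube([42, 42, 407]);
  translate([240, 250, 0]) cube([42, 42, 407]);
}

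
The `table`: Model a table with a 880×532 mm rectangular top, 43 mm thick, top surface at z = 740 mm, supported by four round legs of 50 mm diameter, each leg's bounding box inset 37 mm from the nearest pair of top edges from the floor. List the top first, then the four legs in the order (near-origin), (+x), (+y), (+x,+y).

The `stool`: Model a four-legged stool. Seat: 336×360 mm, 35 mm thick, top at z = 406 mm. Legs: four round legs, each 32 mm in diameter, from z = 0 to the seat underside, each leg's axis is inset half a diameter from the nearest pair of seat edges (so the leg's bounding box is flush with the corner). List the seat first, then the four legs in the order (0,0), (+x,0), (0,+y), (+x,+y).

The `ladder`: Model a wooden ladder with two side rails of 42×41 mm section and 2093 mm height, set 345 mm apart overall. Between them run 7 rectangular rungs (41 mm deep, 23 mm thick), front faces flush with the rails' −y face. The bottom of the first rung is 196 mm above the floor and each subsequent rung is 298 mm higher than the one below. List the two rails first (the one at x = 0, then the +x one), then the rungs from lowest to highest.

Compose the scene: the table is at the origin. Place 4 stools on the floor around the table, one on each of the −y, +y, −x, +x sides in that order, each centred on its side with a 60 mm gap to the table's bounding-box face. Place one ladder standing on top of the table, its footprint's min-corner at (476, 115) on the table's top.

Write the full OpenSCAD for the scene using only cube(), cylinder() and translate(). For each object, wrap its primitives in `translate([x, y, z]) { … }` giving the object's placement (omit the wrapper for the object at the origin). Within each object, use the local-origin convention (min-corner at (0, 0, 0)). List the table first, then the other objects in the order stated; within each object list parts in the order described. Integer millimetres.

translate([0, 0, 697]) cube([880, 532, 43]);
translate([62, 62, 0]) cylinder(h = 697, r = 25);
translate([818, 62, 0]) cylinder(h = 697, r = 25);
translate([62, 470, 0]) cylinder(h = 697, r = 25);
translate([818, 470, 0]) cylinder(h = 697, r = 25);
translate([272, -420, 0]) {
  translate([0, 0, 371]) cube([336, 360, 35]);
  translate([16, 16, 0]) cylinder(h = 371, r = 16);
  translate([320, 16, 0]) cylinder(h = 371, r = 16);
  translate([16, 344, 0]) cylinder(h = 371, r = 16);
  translate([320, 344, 0]) cylinder(h = 371, r = 16);
}
translate([272, 592, 0]) {
  translate([0, 0, 371]) cube([336, 360, 35]);
  translate([16, 16, 0]) cylinder(h = 371, r = 16);
  translate([320, 16, 0]) cylinder(h = 371, r = 16);
  translate([16, 344, 0]) cylinder(h = 371, r = 16);
  translate([320, 344, 0]) cylinder(h = 371, r = 16);
}
translate([-396, 86, 0]) {
  translate([0, 0, 371]) cube([336, 360, 35]);
  translate([16, 16, 0]) cylinder(h = 371, r = 16);
  translate([320, 16, 0]) cylinder(h = 371, r = 16);
  translate([16, 344, 0]) cylinder(h = 371, r = 16);
  translate([320, 344, 0]) cylinder(h = 371, r = 16);
}
translate([940, 86, 0]) {
  translate([0, 0, 371]) cube([336, 360, 35]);
  translate([16, 16, 0]) cylinder(h = 371, r = 16);
  translate([320, 16, 0]) cylinder(h = 371, r = 16);
  translate([16, 344, 0]) cylinder(h = 371, r = 16);
  translate([320, 344, 0]) cylinder(h = 371, r = 16);
}
translate([476, 115, 740]) {
  cube([42, 41, 2093]);
  translate([303, 0, 0]) cube([42, 41, 2093]);
  translate([42, 0, 196]) cube([261, 41, 23]);
  translate([42, 0, 494]) cube([261, 41, 23]);
  translate([42, 0, 792]) cube([261, 41, 23]);
  translate([42, 0, 1090]) cube([261, 41, 23]);
  translate([42, 0, 1388]) cube([261, 41, 23]);
  translate([42, 0, 1686]) cube([261, 41, 23]);
  translate([42, 0, 1984]) cube([261, 41, 23]);
}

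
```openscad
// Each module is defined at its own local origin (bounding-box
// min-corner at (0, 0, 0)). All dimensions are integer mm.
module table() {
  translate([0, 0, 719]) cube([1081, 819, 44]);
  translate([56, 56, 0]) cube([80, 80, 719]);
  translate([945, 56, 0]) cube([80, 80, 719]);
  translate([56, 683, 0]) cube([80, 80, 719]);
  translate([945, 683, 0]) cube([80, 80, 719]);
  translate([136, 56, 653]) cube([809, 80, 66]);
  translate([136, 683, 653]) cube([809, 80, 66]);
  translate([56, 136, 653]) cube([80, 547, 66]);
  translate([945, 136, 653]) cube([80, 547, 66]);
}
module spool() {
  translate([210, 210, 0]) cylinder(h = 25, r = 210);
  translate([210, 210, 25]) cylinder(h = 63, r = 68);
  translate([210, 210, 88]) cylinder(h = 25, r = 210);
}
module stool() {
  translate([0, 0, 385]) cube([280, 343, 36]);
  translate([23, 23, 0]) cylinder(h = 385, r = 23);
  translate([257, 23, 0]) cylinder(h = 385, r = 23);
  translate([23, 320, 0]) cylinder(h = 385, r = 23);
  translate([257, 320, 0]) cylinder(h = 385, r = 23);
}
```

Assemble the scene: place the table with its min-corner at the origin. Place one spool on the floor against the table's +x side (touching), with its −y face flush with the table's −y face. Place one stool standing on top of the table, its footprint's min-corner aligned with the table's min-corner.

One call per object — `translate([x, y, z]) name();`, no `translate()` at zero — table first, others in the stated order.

table();
translate([1081, 0, 0]) spool();
translate([0, 0, 763]) stool();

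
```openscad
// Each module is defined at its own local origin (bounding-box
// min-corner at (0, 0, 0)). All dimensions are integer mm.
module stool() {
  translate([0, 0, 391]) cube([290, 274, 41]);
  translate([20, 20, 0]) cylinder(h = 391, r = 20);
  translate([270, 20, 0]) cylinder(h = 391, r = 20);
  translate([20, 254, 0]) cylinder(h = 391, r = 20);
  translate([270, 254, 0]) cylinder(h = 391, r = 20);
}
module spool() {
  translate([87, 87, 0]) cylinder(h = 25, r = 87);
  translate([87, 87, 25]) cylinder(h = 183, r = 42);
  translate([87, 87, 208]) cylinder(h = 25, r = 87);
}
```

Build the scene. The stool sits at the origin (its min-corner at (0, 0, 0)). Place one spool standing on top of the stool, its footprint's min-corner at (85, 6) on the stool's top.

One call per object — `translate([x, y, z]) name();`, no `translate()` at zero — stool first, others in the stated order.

stool();
translate([85, 6, 432]) spool();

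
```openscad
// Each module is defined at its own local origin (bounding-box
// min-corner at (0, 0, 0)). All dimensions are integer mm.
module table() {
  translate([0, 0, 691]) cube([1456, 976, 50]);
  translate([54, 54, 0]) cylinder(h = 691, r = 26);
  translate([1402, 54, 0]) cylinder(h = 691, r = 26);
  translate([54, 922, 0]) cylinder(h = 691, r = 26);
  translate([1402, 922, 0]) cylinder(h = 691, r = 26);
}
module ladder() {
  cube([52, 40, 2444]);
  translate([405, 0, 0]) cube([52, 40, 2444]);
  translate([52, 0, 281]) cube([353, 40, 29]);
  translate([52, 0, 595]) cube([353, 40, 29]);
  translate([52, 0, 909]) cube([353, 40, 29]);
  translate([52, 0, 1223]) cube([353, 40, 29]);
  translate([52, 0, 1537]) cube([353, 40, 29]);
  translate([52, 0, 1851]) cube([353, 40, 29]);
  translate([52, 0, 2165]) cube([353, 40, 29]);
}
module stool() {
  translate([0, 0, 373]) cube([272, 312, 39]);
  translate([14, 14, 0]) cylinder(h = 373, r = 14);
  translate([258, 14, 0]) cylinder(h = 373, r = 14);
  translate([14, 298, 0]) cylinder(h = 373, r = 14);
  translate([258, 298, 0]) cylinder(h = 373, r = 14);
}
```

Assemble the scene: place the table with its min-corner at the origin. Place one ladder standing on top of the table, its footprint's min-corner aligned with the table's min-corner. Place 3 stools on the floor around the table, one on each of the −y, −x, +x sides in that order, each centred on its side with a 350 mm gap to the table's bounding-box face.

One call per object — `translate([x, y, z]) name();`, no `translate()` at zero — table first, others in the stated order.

table();
translate([0, 0, 741]) ladder();
translate([592, -662, 0]) stool();
translate([-622, 332, 0]) stool();
translate([1806, 332, 0]) stool();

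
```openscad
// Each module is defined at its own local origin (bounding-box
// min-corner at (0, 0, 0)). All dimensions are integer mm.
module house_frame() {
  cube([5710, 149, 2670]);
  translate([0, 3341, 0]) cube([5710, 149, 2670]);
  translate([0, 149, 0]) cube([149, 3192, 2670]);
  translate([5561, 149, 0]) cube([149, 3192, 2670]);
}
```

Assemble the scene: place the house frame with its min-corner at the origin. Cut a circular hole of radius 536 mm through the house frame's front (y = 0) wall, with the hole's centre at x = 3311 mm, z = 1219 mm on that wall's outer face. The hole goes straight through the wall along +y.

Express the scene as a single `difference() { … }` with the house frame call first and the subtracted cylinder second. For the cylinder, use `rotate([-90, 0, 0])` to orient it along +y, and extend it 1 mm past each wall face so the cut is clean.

difference() {
  house_frame();
  translate([3311, -1, 1219]) rotate([-90, 0, 0]) cylinder(h = 151, r = 536);
}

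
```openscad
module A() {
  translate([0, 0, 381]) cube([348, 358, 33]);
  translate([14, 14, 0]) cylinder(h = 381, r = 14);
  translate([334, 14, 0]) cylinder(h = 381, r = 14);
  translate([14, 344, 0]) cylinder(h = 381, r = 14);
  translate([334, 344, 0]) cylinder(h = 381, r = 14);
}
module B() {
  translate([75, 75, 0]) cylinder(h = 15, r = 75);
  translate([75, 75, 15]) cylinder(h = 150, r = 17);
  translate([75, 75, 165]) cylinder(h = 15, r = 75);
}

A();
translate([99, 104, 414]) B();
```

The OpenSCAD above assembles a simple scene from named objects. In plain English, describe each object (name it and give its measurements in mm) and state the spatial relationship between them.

A is a four-legged stool. The seat is 348×358 mm, 33 mm thick, top at z = 414 mm. It stands on four round legs, each 28 mm in diameter, from z = 0 to the seat underside, each leg's axis is inset half a diameter from the nearest pair of seat edges (so the leg's bounding box is flush with the corner).

B is a spool: two coaxial disc flanges of radius 75 mm and thickness 15 mm, joined by a core cylinder of radius 17 mm and height 150 mm. The lower flange rests on z = 0 and the three cylinders share a vertical axis.

The spool is on top of the stool, centred.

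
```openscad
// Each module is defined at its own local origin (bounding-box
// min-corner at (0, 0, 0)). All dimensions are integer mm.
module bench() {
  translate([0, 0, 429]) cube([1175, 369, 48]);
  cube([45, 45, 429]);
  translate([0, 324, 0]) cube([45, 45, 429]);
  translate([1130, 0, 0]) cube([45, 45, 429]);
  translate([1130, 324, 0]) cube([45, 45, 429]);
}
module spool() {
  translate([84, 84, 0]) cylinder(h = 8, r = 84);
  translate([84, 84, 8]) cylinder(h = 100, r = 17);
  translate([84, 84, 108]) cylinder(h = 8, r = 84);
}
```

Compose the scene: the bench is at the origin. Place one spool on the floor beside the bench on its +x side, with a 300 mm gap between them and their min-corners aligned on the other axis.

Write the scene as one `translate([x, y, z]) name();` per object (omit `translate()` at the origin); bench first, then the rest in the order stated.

bench();
translate([1475, 0, 0]) spool();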